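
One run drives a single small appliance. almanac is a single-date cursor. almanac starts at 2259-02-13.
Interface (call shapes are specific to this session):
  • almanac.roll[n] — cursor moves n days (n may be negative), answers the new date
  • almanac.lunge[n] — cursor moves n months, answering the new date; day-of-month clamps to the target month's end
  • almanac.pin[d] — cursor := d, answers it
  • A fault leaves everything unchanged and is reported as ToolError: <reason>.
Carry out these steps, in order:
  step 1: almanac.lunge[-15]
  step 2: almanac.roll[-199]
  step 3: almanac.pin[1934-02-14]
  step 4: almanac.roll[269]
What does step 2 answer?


Answer: 2257-04-28

Derivation:
[in] almanac.lunge -15
= 2257-11-13
[in] almanac.roll -199
= 2257-04-28
[in] almanac.pin 1934-02-14
= 1934-02-14
[in] almanac.roll 269
= 1934-11-10


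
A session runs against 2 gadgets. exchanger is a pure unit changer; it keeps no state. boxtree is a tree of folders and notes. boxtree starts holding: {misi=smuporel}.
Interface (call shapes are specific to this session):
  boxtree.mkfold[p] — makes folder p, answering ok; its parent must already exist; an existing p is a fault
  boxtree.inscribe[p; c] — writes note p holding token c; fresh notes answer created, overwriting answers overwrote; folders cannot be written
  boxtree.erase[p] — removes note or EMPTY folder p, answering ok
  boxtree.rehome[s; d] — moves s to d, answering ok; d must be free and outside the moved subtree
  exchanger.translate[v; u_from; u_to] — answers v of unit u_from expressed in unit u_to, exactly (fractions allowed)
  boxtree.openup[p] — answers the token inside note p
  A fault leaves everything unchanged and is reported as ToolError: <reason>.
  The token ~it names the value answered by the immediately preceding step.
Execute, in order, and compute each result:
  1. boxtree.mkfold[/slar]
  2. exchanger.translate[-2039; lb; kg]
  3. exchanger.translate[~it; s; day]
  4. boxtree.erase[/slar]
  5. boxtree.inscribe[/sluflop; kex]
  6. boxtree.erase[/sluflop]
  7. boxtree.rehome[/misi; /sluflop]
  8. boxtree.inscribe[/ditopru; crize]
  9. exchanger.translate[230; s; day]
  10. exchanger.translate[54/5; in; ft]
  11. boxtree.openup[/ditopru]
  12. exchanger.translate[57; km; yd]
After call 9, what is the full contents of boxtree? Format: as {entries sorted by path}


Answer: {ditopru=crize, sluflop=smuporel}

Derivation:
→ boxtree.mkfold(p='/slar')
← ok
→ exchanger.translate(v='-2039', u_from='lb', u_to='kg')
← -92487484243/100000000
→ exchanger.translate(v='~it', u_from='s', u_to='day')
← -92487484243/8640000000000
→ boxtree.erase(p='/slar')
← ok
→ boxtree.inscribe(p='/sluflop', c='kex')
← created
→ boxtree.erase(p='/sluflop')
← ok
→ boxtree.rehome(s='/misi', d='/sluflop')
← ok
→ boxtree.inscribe(p='/ditopru', c='crize')
← created
→ exchanger.translate(v='230', u_from='s', u_to='day')
← 23/8640
→ exchanger.translate(v='54/5', u_from='in', u_to='ft')
← 9/10
→ boxtree.openup(p='/ditopru')
← crize
→ exchanger.translate(v='57', u_from='km', u_to='yd')
← 23750000/381


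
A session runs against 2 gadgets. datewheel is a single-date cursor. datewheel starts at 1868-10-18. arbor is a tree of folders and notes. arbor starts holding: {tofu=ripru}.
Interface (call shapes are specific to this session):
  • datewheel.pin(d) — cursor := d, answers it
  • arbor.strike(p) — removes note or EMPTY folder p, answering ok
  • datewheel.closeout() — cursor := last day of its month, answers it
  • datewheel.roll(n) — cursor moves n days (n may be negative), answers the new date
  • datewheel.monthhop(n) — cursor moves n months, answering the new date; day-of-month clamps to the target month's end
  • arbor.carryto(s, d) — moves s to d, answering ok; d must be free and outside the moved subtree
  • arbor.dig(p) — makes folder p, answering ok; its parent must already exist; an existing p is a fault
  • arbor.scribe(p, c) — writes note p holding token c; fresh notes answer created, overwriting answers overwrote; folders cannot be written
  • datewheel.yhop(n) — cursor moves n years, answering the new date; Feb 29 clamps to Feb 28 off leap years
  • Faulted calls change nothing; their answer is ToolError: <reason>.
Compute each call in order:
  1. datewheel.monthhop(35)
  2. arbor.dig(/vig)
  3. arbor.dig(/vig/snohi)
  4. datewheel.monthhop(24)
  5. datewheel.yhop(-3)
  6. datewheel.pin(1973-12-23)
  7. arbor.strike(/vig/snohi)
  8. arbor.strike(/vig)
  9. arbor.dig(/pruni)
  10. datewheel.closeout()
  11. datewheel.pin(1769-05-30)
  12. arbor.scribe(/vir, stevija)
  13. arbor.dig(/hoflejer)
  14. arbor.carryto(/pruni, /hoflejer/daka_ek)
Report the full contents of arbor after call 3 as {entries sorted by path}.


Answer: {tofu=ripru, vig/, vig/snohi/}

Derivation:
;; monthhop(n: 35) ~> 1871-09-18
;; dig(p: /vig) ~> ok
;; dig(p: /vig/snohi) ~> ok
;; monthhop(n: 24) ~> 1873-09-18
;; yhop(n: -3) ~> 1870-09-18
;; pin(d: 1973-12-23) ~> 1973-12-23
;; strike(p: /vig/snohi) ~> ok
;; strike(p: /vig) ~> ok
;; dig(p: /pruni) ~> ok
;; closeout() ~> 1973-12-31
;; pin(d: 1769-05-30) ~> 1769-05-30
;; scribe(p: /vir, c: stevija) ~> created
;; dig(p: /hoflejer) ~> ok
;; carryto(s: /pruni, d: /hoflejer/daka_ek) ~> ok


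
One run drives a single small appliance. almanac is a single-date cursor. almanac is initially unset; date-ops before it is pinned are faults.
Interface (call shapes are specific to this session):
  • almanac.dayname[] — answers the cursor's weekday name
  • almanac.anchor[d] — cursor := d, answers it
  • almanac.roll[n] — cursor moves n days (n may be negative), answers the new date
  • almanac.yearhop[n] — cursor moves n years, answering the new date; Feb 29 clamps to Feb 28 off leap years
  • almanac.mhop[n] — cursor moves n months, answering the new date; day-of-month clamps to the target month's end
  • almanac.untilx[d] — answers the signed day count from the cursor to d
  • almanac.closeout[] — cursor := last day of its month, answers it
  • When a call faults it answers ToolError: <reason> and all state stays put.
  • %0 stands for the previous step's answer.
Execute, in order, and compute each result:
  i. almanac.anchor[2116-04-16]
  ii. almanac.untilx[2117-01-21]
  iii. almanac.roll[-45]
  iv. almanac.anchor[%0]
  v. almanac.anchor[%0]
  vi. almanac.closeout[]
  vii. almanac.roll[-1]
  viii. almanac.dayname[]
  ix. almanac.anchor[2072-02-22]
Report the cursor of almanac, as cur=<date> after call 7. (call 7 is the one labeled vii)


Answer: cur=2116-03-30

Derivation:
~$ almanac.anchor 2116-04-16
[out] 2116-04-16
~$ almanac.untilx 2117-01-21
[out] 280
~$ almanac.roll -45
[out] 2116-03-02
~$ almanac.anchor %0
[out] 2116-03-02
~$ almanac.anchor %0
[out] 2116-03-02
~$ almanac.closeout
[out] 2116-03-31
~$ almanac.roll -1
[out] 2116-03-30
~$ almanac.dayname
[out] Monday
~$ almanac.anchor 2072-02-22
[out] 2072-02-22


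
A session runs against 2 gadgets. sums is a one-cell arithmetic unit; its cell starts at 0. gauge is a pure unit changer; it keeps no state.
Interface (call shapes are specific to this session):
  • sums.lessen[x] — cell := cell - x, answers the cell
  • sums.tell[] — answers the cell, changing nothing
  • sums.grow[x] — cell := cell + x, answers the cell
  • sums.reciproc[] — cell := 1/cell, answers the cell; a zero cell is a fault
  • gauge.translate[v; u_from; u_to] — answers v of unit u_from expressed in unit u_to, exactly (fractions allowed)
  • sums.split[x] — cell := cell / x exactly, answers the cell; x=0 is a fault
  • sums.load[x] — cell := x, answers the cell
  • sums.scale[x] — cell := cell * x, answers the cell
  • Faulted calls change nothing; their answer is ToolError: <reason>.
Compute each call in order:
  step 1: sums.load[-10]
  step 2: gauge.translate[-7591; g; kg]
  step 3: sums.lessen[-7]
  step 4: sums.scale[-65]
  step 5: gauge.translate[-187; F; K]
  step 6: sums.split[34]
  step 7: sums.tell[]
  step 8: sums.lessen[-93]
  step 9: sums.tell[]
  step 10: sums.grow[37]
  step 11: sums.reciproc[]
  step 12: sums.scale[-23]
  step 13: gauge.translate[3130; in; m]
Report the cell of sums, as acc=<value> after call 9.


Answer: acc=3357/34

Derivation:
→ sums.load(x='-10')
← -10
→ gauge.translate(v='-7591', u_from='g', u_to='kg')
← -7591/1000
→ sums.lessen(x='-7')
← -3
→ sums.scale(x='-65')
← 195
→ gauge.translate(v='-187', u_from='F', u_to='K')
← 9089/60
→ sums.split(x='34')
← 195/34
→ sums.tell()
← 195/34
→ sums.lessen(x='-93')
← 3357/34
→ sums.tell()
← 3357/34
→ sums.grow(x='37')
← 4615/34
→ sums.reciproc()
← 34/4615
→ sums.scale(x='-23')
← -782/4615
→ gauge.translate(v='3130', u_from='in', u_to='m')
← 39751/500


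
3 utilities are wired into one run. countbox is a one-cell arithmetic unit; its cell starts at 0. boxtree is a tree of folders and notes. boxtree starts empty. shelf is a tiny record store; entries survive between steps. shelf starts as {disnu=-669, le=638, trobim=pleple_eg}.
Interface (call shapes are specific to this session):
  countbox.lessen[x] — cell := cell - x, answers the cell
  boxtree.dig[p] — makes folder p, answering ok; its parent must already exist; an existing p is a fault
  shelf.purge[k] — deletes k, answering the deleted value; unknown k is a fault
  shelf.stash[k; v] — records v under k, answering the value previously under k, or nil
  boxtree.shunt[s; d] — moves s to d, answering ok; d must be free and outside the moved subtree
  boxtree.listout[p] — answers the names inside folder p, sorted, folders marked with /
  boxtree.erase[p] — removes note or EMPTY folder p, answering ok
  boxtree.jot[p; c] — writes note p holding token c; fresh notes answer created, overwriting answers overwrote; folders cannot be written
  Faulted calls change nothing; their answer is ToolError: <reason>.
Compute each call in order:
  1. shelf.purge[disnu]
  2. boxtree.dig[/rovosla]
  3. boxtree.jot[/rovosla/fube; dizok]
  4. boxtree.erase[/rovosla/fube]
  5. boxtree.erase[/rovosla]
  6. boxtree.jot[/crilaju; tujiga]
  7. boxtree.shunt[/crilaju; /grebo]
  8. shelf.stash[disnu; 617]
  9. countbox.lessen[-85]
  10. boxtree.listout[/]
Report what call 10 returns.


Answer: [grebo]

Derivation:
Invoking purge on disnu, which returns -669.
Now I run dig on /rovosla, yielding ok.
Then jot on /rovosla/fube, dizok, giving created.
I call erase on /rovosla/fube, — result: ok.
Then erase on /rovosla, and see ok.
Using jot on /crilaju, tujiga, which returns created.
Invoking shunt on /crilaju, /grebo, which returns ok.
I use stash on disnu, 617, which returns nil.
Next I call lessen on -85, which returns 85.
I use listout on /: [grebo].


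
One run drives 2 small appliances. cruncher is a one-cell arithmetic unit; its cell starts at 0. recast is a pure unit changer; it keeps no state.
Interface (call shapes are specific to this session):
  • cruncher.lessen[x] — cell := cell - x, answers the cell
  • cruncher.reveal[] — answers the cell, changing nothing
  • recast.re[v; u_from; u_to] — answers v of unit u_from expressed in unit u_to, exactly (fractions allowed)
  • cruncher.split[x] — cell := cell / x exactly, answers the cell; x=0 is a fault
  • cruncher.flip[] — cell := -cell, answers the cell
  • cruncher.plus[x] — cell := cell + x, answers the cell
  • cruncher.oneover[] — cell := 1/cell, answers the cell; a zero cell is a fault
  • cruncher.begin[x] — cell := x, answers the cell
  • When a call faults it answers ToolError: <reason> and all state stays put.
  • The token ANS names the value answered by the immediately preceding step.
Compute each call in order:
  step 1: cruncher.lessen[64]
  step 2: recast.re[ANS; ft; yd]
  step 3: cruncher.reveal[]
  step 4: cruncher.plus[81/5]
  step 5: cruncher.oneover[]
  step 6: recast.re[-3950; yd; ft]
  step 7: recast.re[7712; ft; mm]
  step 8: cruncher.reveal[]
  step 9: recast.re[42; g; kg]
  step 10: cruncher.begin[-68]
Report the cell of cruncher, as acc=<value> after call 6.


Invoking lessen(x=64), and get -64.
I try re(v=ANS, u_from=ft, u_to=yd), and see -64/3.
I try reveal(), — result: -64.
Then plus(x=81/5), — result: -239/5.
Now I run oneover(), — result: -5/239.
I call re(v=-3950, u_from=yd, u_to=ft), — result: -11850.
Using re(v=7712, u_from=ft, u_to=mm), giving 11753088/5.
I invoke reveal(), — result: -5/239.
I invoke re(v=42, u_from=g, u_to=kg): 21/500.
Invoking begin(x=-68), and see -68.

Answer: acc=-5/239


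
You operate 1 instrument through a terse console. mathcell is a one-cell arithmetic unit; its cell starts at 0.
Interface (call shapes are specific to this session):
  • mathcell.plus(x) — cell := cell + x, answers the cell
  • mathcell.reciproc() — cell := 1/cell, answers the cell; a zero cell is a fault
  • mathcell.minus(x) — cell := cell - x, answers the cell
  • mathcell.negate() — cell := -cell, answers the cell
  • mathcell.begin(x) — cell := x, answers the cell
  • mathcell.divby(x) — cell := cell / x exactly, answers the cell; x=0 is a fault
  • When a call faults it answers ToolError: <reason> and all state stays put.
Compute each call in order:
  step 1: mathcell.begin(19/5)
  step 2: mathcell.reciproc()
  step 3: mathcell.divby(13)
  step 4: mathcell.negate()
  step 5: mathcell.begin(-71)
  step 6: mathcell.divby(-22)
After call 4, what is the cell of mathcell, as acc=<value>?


Act: mathcell.begin[x: 19/5]
Obs: 19/5
Act: mathcell.reciproc[]
Obs: 5/19
Act: mathcell.divby[x: 13]
Obs: 5/247
Act: mathcell.negate[]
Obs: -5/247
Act: mathcell.begin[x: -71]
Obs: -71
Act: mathcell.divby[x: -22]
Obs: 71/22

Answer: acc=-5/247


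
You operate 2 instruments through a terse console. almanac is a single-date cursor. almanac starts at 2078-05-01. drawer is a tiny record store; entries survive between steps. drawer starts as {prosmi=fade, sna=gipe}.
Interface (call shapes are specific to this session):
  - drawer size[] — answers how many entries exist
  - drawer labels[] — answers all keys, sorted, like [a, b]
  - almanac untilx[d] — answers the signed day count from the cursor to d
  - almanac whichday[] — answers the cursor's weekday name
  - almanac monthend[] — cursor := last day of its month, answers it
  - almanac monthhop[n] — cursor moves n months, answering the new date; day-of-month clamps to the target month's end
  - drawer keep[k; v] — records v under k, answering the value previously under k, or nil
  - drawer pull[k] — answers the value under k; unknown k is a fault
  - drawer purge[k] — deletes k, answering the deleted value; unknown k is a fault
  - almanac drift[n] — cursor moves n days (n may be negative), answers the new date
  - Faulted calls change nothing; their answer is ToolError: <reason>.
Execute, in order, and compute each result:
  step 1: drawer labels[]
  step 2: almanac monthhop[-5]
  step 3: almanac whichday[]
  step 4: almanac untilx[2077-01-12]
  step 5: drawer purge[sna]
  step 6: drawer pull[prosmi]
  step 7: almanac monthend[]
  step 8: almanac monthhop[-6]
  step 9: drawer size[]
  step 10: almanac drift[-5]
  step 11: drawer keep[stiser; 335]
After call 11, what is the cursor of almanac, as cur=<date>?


Answer: cur=2077-06-25

Derivation:
I call drawer labels, and observe [prosmi, sna].
I run almanac monthhop passing -5, and get 2077-12-01.
Next I call almanac whichday(): Wednesday.
I use almanac untilx passing 2077-01-12: -323.
I invoke drawer purge passing sna, giving gipe.
Using drawer pull passing prosmi, and observe fade.
I try almanac monthend(): 2077-12-31.
Using almanac monthhop passing -6, → 2077-06-30.
Then drawer size, and get 1.
Using almanac drift passing -5, and see 2077-06-25.
I run drawer keep passing stiser, 335, yielding nil.


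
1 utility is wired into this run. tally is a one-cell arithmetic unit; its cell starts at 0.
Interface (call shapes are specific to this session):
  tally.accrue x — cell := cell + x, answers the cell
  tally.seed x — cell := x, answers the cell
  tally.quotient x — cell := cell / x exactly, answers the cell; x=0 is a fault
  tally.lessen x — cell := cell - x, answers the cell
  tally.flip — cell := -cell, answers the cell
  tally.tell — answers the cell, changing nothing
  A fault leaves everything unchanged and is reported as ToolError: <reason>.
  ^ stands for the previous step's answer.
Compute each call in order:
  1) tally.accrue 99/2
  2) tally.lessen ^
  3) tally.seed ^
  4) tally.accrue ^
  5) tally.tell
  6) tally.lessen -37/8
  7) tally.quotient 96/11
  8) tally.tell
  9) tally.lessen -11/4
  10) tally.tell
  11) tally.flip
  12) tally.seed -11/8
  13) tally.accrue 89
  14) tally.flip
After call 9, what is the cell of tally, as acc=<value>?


CALL tally.accrue[x→99/2]
RET  99/2
CALL tally.lessen[x→^]
RET  0
CALL tally.seed[x→^]
RET  0
CALL tally.accrue[x→^]
RET  0
CALL tally.tell[]
RET  0
CALL tally.lessen[x→-37/8]
RET  37/8
CALL tally.quotient[x→96/11]
RET  407/768
CALL tally.tell[]
RET  407/768
CALL tally.lessen[x→-11/4]
RET  2519/768
CALL tally.tell[]
RET  2519/768
CALL tally.flip[]
RET  -2519/768
CALL tally.seed[x→-11/8]
RET  -11/8
CALL tally.accrue[x→89]
RET  701/8
CALL tally.flip[]
RET  -701/8

Answer: acc=2519/768


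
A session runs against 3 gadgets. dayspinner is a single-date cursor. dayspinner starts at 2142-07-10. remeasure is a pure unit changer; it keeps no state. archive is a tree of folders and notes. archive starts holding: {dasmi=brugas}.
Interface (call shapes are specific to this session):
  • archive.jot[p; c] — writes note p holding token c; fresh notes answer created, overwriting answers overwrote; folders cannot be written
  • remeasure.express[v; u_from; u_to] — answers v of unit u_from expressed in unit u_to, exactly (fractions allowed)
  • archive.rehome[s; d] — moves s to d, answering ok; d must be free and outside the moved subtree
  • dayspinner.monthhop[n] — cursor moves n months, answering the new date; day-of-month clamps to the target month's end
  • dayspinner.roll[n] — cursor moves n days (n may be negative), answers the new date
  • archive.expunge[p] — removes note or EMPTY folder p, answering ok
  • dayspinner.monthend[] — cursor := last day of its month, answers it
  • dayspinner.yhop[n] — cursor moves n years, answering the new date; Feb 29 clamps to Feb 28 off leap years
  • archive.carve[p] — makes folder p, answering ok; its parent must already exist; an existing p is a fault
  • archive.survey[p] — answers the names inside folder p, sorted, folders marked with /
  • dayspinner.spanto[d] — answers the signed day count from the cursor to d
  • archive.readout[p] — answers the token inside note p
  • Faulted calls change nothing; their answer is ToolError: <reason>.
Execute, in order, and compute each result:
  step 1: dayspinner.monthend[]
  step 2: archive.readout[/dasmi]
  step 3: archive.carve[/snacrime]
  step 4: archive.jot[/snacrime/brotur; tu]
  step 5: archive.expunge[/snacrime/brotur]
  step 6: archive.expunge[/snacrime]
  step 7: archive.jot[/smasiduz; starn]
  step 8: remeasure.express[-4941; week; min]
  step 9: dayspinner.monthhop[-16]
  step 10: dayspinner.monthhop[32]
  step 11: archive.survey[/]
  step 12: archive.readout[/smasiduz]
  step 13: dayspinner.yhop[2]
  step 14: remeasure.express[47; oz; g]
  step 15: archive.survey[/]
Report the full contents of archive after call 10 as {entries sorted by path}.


Answer: {dasmi=brugas, smasiduz=starn}

Derivation:
Invoking monthend, giving 2142-07-31.
I invoke readout passing p: /dasmi, and get brugas.
Calling carve passing p: /snacrime, and get ok.
Then jot passing p: /snacrime/brotur, c: tu, which returns created.
I call expunge passing p: /snacrime/brotur, → ok.
I try expunge passing p: /snacrime: ok.
Now I run jot passing p: /smasiduz, c: starn, and see created.
I invoke express passing v: -4941, u_from: week, u_to: min, — result: -49805280.
Next I call monthhop passing n: -16, and observe 2141-03-31.
Using monthhop passing n: 32, yielding 2143-11-30.
I invoke survey passing p: /, and observe [dasmi, smasiduz].
I invoke readout passing p: /smasiduz, and see starn.
Calling yhop passing n: 2, giving 2145-11-30.
Invoking express passing v: 47, u_from: oz, u_to: g: 2131884139/1600000.
I use survey passing p: /, and observe [dasmi, smasiduz].


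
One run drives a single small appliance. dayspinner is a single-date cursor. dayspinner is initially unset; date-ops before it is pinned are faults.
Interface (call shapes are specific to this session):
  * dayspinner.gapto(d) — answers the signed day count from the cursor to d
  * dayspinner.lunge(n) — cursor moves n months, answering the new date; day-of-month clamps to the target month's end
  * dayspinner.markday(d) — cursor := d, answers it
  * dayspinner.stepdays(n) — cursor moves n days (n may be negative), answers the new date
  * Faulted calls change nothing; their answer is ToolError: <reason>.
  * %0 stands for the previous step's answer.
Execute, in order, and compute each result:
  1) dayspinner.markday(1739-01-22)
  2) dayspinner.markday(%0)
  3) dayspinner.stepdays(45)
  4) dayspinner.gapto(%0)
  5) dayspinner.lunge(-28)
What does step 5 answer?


Answer: 1736-11-08

Derivation:
% 1. markday(d=1739-01-22) : 1739-01-22
% 2. markday(d=%0) : 1739-01-22
% 3. stepdays(n=45) : 1739-03-08
% 4. gapto(d=%0) : 0
% 5. lunge(n=-28) : 1736-11-08


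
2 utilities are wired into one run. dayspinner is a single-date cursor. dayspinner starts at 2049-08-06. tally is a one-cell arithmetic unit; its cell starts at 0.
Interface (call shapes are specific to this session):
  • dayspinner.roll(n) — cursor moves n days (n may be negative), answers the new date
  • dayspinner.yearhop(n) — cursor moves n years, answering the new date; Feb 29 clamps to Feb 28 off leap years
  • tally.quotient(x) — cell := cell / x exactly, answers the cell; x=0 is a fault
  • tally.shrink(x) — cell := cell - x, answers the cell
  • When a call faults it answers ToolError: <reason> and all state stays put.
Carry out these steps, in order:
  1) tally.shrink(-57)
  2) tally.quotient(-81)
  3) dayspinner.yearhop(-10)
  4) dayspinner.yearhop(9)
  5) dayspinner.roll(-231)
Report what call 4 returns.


> tally.shrink x=-57
= 57
> tally.quotient x=-81
= -19/27
> dayspinner.yearhop n=-10
= 2039-08-06
> dayspinner.yearhop n=9
= 2048-08-06
> dayspinner.roll n=-231
= 2047-12-19

Answer: 2048-08-06


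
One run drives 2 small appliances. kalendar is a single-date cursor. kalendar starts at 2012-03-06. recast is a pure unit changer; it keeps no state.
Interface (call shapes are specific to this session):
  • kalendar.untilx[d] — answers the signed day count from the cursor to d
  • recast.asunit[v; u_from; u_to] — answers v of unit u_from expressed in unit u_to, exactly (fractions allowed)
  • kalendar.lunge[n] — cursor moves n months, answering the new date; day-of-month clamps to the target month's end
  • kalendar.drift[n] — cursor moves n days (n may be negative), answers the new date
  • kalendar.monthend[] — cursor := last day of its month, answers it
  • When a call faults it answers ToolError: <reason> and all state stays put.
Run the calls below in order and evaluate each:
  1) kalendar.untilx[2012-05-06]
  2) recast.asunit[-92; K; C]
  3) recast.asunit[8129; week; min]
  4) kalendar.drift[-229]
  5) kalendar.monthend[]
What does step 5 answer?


> kalendar.untilx d=2012-05-06
  61
> recast.asunit v=-92 u_from=K u_to=C
  -7303/20
> recast.asunit v=8129 u_from=week u_to=min
  81940320
> kalendar.drift n=-229
  2011-07-21
> kalendar.monthend
  2011-07-31

Answer: 2011-07-31


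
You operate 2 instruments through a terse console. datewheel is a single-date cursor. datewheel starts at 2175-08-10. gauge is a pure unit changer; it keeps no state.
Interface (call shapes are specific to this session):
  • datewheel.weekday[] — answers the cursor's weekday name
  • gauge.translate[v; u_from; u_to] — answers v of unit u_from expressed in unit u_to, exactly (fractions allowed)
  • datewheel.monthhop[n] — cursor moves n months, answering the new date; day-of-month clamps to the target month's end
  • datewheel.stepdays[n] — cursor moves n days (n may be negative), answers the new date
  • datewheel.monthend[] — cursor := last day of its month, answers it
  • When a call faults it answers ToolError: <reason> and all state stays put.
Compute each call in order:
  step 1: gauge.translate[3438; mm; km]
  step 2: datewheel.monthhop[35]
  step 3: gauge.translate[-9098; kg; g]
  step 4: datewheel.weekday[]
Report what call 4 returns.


Answer: Friday

Derivation:
> gauge.translate v=3438 u_from=mm u_to=km
[out] 1719/500000
> datewheel.monthhop n=35
[out] 2178-07-10
> gauge.translate v=-9098 u_from=kg u_to=g
[out] -9098000
> datewheel.weekday
[out] Friday


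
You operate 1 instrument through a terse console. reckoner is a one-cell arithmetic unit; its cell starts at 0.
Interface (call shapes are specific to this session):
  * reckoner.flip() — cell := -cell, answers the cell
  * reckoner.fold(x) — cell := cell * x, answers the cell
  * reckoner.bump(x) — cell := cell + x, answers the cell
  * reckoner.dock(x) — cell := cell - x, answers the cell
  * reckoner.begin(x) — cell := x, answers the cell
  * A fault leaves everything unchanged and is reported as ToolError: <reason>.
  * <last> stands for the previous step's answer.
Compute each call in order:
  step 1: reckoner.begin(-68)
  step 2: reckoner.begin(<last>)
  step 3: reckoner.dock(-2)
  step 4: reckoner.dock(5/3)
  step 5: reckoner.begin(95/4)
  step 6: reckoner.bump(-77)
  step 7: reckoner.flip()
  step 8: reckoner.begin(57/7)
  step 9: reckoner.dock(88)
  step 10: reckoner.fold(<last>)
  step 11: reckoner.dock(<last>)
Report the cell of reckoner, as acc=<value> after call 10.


→ reckoner.begin(x: -68)
← -68
→ reckoner.begin(x: <last>)
← -68
→ reckoner.dock(x: -2)
← -66
→ reckoner.dock(x: 5/3)
← -203/3
→ reckoner.begin(x: 95/4)
← 95/4
→ reckoner.bump(x: -77)
← -213/4
→ reckoner.flip()
← 213/4
→ reckoner.begin(x: 57/7)
← 57/7
→ reckoner.dock(x: 88)
← -559/7
→ reckoner.fold(x: <last>)
← 312481/49
→ reckoner.dock(x: <last>)
← 0

Answer: acc=312481/49


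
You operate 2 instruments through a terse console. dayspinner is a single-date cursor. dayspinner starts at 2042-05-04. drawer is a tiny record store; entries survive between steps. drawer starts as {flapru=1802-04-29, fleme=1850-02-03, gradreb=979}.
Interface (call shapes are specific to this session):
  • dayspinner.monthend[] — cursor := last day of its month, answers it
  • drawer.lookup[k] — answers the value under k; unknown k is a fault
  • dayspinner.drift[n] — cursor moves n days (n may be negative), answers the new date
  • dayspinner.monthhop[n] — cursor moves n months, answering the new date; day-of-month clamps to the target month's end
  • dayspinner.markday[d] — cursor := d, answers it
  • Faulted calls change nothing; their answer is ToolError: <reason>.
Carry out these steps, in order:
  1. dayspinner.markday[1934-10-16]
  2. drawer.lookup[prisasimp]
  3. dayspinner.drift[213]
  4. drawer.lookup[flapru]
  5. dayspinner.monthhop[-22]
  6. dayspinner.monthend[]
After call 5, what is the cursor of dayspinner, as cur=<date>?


Answer: cur=1933-07-17

Derivation:
-- 1. dayspinner.markday(1934-10-16) == 1934-10-16
-- 2. drawer.lookup(prisasimp) == ToolError: no such key prisasimp
-- 3. dayspinner.drift(213) == 1935-05-17
-- 4. drawer.lookup(flapru) == 1802-04-29
-- 5. dayspinner.monthhop(-22) == 1933-07-17
-- 6. dayspinner.monthend() == 1933-07-31


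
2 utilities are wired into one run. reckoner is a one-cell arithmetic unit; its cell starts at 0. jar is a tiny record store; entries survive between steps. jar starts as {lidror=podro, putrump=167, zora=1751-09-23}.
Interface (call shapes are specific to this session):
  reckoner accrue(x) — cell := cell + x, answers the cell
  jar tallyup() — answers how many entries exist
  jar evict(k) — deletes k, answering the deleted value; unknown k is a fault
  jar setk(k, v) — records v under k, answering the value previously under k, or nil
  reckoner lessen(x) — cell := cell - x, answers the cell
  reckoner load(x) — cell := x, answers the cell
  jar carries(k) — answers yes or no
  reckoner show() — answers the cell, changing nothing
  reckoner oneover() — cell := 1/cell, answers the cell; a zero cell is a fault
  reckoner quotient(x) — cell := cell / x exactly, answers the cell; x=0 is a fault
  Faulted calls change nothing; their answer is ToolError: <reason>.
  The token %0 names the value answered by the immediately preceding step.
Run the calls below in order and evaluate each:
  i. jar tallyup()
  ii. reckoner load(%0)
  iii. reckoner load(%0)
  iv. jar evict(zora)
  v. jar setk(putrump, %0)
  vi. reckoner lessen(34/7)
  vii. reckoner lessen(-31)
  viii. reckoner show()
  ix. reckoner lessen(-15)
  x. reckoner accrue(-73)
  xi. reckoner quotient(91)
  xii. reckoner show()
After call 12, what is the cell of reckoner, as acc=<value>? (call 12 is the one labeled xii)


$ jar tallyup
= 3
$ reckoner load x→%0
= 3
$ reckoner load x→%0
= 3
$ jar evict k→zora
= 1751-09-23
$ jar setk k→putrump v→%0
= 167
$ reckoner lessen x→34/7
= -13/7
$ reckoner lessen x→-31
= 204/7
$ reckoner show
= 204/7
$ reckoner lessen x→-15
= 309/7
$ reckoner accrue x→-73
= -202/7
$ reckoner quotient x→91
= -202/637
$ reckoner show
= -202/637

Answer: acc=-202/637


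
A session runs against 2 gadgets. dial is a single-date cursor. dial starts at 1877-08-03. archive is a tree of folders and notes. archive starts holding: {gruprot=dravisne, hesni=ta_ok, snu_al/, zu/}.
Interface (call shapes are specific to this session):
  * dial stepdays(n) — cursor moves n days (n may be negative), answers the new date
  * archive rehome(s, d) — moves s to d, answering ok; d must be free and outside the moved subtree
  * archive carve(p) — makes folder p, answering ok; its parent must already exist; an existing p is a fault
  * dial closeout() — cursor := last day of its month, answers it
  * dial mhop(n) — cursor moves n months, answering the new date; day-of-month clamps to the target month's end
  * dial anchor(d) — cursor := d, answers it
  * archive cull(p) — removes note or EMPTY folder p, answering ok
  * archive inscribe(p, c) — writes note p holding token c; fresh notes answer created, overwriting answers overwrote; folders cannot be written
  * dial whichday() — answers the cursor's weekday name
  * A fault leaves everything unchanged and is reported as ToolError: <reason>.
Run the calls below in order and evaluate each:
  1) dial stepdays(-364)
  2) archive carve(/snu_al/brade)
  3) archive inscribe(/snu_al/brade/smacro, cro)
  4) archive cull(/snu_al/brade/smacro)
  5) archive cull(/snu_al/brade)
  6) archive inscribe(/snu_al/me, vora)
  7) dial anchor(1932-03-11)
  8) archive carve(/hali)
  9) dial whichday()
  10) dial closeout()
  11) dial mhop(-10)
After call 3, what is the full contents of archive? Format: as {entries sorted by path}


Answer: {gruprot=dravisne, hesni=ta_ok, snu_al/, snu_al/brade/, snu_al/brade/smacro=cro, zu/}

Derivation:
>> dial stepdays(-364)
<< 1876-08-04
>> archive carve(/snu_al/brade)
<< ok
>> archive inscribe(/snu_al/brade/smacro, cro)
<< created
>> archive cull(/snu_al/brade/smacro)
<< ok
>> archive cull(/snu_al/brade)
<< ok
>> archive inscribe(/snu_al/me, vora)
<< created
>> dial anchor(1932-03-11)
<< 1932-03-11
>> archive carve(/hali)
<< ok
>> dial whichday()
<< Friday
>> dial closeout()
<< 1932-03-31
>> dial mhop(-10)
<< 1931-05-31


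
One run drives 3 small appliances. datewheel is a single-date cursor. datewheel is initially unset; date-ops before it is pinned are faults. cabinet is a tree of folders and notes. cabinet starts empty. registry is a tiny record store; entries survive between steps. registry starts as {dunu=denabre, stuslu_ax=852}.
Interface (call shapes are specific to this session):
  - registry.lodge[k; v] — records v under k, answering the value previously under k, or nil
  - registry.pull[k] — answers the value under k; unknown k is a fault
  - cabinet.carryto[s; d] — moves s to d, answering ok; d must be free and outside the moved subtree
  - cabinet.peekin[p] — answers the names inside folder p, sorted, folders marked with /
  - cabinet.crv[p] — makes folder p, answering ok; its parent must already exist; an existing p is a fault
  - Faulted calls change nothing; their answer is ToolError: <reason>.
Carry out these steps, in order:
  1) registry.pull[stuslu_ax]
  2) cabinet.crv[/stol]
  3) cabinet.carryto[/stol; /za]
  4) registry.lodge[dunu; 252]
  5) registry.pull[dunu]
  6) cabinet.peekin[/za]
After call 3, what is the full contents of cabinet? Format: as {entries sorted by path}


Answer: {za/}

Derivation:
Invoking registry.pull on k→stuslu_ax, giving 852.
I call cabinet.crv on p→/stol: ok.
I run cabinet.carryto on s→/stol, d→/za, giving ok.
I use registry.lodge on k→dunu, v→252, and observe denabre.
I use registry.pull on k→dunu: 252.
I use cabinet.peekin on p→/za, yielding [].


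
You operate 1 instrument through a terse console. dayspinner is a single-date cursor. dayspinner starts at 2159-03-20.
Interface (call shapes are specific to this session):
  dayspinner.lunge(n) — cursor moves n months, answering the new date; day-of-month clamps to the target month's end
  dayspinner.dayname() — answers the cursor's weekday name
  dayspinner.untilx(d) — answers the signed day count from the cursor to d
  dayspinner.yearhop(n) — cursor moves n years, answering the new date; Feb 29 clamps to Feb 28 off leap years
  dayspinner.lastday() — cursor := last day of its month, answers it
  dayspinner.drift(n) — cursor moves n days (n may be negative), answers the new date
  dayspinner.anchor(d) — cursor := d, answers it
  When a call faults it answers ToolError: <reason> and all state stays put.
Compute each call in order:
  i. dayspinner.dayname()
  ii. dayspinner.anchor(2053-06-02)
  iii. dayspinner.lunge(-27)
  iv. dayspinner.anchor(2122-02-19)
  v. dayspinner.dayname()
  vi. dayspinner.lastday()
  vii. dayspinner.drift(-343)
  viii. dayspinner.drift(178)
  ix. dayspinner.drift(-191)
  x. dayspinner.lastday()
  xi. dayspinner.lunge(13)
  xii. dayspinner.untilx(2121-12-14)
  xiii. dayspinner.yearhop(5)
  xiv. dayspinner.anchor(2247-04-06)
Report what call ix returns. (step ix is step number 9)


Answer: 2121-03-09

Derivation:
>>> dayname
[out] Tuesday
>>> anchor d=2053-06-02
[out] 2053-06-02
>>> lunge n=-27
[out] 2051-03-02
>>> anchor d=2122-02-19
[out] 2122-02-19
>>> dayname
[out] Thursday
>>> lastday
[out] 2122-02-28
>>> drift n=-343
[out] 2121-03-22
>>> drift n=178
[out] 2121-09-16
>>> drift n=-191
[out] 2121-03-09
>>> lastday
[out] 2121-03-31
>>> lunge n=13
[out] 2122-04-30
>>> untilx d=2121-12-14
[out] -137
>>> yearhop n=5
[out] 2127-04-30
>>> anchor d=2247-04-06
[out] 2247-04-06


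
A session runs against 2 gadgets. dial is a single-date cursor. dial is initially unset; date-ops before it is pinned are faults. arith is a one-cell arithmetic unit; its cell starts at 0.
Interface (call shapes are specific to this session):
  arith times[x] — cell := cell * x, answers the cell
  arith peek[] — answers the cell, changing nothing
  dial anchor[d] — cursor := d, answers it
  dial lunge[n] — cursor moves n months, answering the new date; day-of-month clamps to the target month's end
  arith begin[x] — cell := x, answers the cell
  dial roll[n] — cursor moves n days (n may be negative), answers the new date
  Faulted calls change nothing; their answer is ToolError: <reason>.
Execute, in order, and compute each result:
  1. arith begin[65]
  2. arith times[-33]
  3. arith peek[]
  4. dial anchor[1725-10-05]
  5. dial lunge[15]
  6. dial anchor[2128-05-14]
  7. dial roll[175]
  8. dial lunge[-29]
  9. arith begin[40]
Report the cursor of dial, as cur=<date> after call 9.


# 1. arith begin(x='65') -> 65
# 2. arith times(x='-33') -> -2145
# 3. arith peek() -> -2145
# 4. dial anchor(d='1725-10-05') -> 1725-10-05
# 5. dial lunge(n='15') -> 1727-01-05
# 6. dial anchor(d='2128-05-14') -> 2128-05-14
# 7. dial roll(n='175') -> 2128-11-05
# 8. dial lunge(n='-29') -> 2126-06-05
# 9. arith begin(x='40') -> 40

Answer: cur=2126-06-05


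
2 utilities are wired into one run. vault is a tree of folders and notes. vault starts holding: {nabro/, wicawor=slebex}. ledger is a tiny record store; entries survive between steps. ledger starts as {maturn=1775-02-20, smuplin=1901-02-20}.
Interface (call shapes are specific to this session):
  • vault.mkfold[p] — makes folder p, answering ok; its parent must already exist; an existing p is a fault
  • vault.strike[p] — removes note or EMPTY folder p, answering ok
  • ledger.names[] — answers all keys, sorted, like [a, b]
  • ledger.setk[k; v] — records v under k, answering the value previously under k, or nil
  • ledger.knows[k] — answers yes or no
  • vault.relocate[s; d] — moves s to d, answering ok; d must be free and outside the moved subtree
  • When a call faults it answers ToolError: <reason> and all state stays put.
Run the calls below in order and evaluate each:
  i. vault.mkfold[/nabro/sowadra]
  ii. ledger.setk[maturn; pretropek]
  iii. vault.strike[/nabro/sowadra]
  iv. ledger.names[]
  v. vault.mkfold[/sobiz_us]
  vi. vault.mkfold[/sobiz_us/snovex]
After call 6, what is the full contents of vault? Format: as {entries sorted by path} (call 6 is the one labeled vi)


>>> vault.mkfold p=/nabro/sowadra
[out] ok
>>> ledger.setk k=maturn v=pretropek
[out] 1775-02-20
>>> vault.strike p=/nabro/sowadra
[out] ok
>>> ledger.names
[out] [maturn, smuplin]
>>> vault.mkfold p=/sobiz_us
[out] ok
>>> vault.mkfold p=/sobiz_us/snovex
[out] ok

Answer: {nabro/, sobiz_us/, sobiz_us/snovex/, wicawor=slebex}


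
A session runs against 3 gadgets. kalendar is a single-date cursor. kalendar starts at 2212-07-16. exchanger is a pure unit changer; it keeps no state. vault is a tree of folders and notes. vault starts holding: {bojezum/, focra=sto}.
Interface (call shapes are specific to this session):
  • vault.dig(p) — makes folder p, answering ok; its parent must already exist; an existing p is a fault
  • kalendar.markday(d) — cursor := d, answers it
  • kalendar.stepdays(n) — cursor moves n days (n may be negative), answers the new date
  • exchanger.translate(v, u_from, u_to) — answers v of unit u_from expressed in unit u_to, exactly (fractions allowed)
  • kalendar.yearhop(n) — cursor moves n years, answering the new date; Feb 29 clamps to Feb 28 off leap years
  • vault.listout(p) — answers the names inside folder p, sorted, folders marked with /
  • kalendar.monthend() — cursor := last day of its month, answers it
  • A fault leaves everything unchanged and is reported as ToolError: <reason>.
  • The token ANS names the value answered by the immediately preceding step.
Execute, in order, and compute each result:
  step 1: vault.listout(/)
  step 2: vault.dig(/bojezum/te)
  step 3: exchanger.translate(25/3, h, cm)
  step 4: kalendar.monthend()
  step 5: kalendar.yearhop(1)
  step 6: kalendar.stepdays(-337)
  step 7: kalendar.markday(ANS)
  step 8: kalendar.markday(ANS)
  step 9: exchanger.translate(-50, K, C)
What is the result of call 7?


Answer: 2212-08-28

Derivation:
>>> listout p=/
  [bojezum/, focra]
>>> dig p=/bojezum/te
  ok
>>> translate v=25/3 u_from=h u_to=cm
  ToolError: incompatible units
>>> monthend
  2212-07-31
>>> yearhop n=1
  2213-07-31
>>> stepdays n=-337
  2212-08-28
>>> markday d=ANS
  2212-08-28
>>> markday d=ANS
  2212-08-28
>>> translate v=-50 u_from=K u_to=C
  -6463/20


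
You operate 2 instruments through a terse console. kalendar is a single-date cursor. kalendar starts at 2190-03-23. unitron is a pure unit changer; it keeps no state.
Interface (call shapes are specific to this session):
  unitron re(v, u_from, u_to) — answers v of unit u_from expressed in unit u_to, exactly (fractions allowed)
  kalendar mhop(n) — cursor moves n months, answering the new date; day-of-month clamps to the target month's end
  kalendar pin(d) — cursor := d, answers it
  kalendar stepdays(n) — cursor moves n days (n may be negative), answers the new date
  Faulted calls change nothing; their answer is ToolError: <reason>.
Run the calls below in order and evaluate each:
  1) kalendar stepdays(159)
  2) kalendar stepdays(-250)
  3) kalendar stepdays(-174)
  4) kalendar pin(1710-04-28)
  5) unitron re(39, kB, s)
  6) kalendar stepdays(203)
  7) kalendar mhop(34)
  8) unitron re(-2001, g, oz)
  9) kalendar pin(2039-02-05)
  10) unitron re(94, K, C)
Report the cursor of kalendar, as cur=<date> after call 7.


Answer: cur=1713-09-17

Derivation:
Using kalendar stepdays using 159, yielding 2190-08-29.
I use kalendar stepdays using -250: 2189-12-22.
Calling kalendar stepdays using -174, — result: 2189-07-01.
Next I call kalendar pin using 1710-04-28, yielding 1710-04-28.
I call unitron re using 39, kB, s, and see ToolError: incompatible units.
Invoking kalendar stepdays using 203, which returns 1710-11-17.
Now I run kalendar mhop using 34, and see 1713-09-17.
Then unitron re using -2001, g, oz, and get -3201600000/45359237.
Using kalendar pin using 2039-02-05, — result: 2039-02-05.
Then unitron re using 94, K, C, and see -3583/20.
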